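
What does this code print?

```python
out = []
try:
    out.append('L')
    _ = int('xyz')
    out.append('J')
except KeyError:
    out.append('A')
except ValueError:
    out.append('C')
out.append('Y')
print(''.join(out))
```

Execution trace: 'L' (try body) → 'C' (except ValueError) → 'Y' (after the try/except). Output: LCY

Answer: LCY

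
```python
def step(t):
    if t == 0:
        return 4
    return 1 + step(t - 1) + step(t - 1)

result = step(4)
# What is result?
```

step(t) = 1 + 2·step(t-1), step(0)=4. Closed form: (4+1)·2^4 - 1 = 79.

Answer: 79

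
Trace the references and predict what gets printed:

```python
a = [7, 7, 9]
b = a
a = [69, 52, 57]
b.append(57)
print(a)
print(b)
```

Key concept: rebinding vs mutation: a is rebound to a new list, b still points at the original.
Step by step:
`a = [7, 7, 9]` → a = [7, 7, 9]
`b = a` → b = [7, 7, 9] (same object as a)
`a = [69, 52, 57]` → a = [69, 52, 57]
`b.append(57)` → b = [7, 7, 9, 57]
`print(a)` → prints [69, 52, 57]
`print(b)` → prints [7, 7, 9, 57]

Answer:
[69, 52, 57]
[7, 7, 9, 57]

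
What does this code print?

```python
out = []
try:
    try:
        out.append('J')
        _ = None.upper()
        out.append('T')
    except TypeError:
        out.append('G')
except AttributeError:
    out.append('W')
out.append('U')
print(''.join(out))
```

Execution trace: 'J' (try body) → 'W' (outer except AttributeError) → 'U' (after the try/except). Output: JWU

Answer: JWU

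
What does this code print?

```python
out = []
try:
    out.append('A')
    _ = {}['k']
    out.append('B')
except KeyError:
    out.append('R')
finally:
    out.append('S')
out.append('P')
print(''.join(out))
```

Execution trace: 'A' (try body) → 'R' (except KeyError) → 'S' (finally) → 'P' (after the try/except). Output: ARSP

Answer: ARSP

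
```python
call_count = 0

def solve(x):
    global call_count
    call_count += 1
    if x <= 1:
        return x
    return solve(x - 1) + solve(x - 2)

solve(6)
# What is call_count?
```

Calls(x) = 1 + Calls(x-1) + Calls(x-2); Calls(0)=Calls(1)=1. For x=6 this gives 25.

Answer: 25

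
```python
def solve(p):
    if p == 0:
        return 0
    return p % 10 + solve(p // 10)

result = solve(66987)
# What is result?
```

Sum of digits of 66987: 7 + 8 + 9 + 6 + 6 = 36

Answer: 36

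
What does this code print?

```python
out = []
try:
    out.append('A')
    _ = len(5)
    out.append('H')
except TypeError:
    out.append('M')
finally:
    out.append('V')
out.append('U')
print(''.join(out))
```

Execution trace: 'A' (try body) → 'M' (except TypeError) → 'V' (finally) → 'U' (after the try/except). Output: AMVU

Answer: AMVU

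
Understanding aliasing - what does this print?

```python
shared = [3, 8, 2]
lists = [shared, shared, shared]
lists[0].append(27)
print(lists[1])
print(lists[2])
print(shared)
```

Key concept: list of same reference.
Step by step:
`shared = [3, 8, 2]` → shared = [3, 8, 2]
`lists = [shared, shared, shared]` → lists = [[3, 8, 2], [3, 8, 2], [3, 8, 2]]
`lists[0].append(27)` → shared = [3, 8, 2, 27]; lists = [[3, 8, 2, 27], [3, 8, 2, 27], [3, 8, 2, 27]]
`print(lists[1])` → prints [3, 8, 2, 27]
`print(lists[2])` → prints [3, 8, 2, 27]
`print(shared)` → prints [3, 8, 2, 27]

Answer:
[3, 8, 2, 27]
[3, 8, 2, 27]
[3, 8, 2, 27]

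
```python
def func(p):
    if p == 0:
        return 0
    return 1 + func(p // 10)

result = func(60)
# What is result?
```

Count of digits of 60: 2

Answer: 2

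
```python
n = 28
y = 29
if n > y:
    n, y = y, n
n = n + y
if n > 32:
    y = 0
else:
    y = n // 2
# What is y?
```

Trace:
`n = 28` → n = 28
`y = 29` → y = 29
`if n > y: ...` → n > y is False → no variable changes
`n = n + y` → n = 57
`if n > 32: ...` → n > 32 is True → y = 0
So y = 0

Answer: 0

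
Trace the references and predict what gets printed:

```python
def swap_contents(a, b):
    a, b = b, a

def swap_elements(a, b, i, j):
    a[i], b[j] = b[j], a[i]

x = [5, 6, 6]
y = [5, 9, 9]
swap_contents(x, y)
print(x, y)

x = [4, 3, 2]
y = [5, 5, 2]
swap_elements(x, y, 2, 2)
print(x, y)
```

Key concept: parameter rebinding vs mutation.
Step by step:
`x = [5, 6, 6]` → x = [5, 6, 6]
`y = [5, 9, 9]` → y = [5, 9, 9]
`swap_contents(x, y)` → no visible change to tracked variables
`print(x, y)` → prints [5, 6, 6] [5, 9, 9]
`x = [4, 3, 2]` → x = [4, 3, 2]
`y = [5, 5, 2]` → y = [5, 5, 2]
`swap_elements(x, y, 2, 2)` → no visible change to tracked variables
`print(x, y)` → prints [4, 3, 2] [5, 5, 2]

Answer:
[5, 6, 6] [5, 9, 9]
[4, 3, 2] [5, 5, 2]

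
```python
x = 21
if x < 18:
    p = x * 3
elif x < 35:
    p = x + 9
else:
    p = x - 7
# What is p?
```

Trace:
`x = 21` → x = 21
`if x < 18: ...` → x < 18 is False, x < 35 is True → p = 30
So p = 30

Answer: 30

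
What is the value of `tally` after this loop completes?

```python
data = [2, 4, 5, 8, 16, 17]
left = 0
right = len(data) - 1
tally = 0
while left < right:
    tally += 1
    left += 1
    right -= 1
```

Iterations until pointers meet (list length 6)
`tally` takes the values: 0 → 1 → 2 → 3

Answer: 3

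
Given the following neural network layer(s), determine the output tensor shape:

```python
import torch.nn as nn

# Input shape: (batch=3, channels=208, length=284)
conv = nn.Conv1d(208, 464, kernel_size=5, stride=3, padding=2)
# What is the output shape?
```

Input: (3, 208, 284) -> Output: (3, 464, 95)

Answer: (3, 464, 95)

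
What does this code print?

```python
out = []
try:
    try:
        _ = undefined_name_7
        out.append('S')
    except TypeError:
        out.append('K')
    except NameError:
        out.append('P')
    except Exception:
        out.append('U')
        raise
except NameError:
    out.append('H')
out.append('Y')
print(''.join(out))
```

Execution trace: 'P' (inner except NameError) → 'Y' (after the try/except). Output: PY

Answer: PY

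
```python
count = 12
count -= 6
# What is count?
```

Trace:
`count = 12` → count = 12
`count -= 6` → count = 6
So count = 6

Answer: 6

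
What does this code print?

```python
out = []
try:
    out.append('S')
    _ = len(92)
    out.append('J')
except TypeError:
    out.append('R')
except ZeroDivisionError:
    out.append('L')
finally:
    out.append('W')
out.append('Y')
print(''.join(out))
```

Execution trace: 'S' (try body) → 'R' (except TypeError) → 'W' (finally) → 'Y' (after the try/except). Output: SRWY

Answer: SRWY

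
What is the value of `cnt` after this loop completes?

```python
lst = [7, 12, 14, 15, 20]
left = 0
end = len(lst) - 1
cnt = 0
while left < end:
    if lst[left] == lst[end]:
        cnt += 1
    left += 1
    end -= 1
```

Count matching pairs from ends
`cnt` takes the values: 0

Answer: 0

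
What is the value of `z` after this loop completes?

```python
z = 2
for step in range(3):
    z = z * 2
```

Multiply by 2, 3 times: 2 * 2^3 = 16
`z` takes the values: 2 → 4 → 8 → 16

Answer: 16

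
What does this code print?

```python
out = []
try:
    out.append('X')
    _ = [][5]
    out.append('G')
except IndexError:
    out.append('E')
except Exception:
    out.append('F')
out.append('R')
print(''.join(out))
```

Execution trace: 'X' (try body) → 'E' (except IndexError) → 'R' (after the try/except). Output: XER

Answer: XER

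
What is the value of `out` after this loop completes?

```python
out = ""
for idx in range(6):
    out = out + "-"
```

Repeat '-' 6 times
`out` takes the values: "" → "-" → "--" → "---" → "----" → "-----" → "------"

Answer: "------"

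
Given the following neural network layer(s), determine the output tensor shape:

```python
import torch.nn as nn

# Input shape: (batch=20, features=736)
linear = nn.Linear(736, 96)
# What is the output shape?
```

Input: (20, 736) -> Output: (20, 96)

Answer: (20, 96)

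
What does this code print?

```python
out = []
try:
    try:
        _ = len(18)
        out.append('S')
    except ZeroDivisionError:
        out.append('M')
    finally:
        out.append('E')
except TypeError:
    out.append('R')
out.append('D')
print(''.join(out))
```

Execution trace: 'E' (finally) → 'R' (outer except TypeError) → 'D' (after the try/except). Output: ERD

Answer: ERD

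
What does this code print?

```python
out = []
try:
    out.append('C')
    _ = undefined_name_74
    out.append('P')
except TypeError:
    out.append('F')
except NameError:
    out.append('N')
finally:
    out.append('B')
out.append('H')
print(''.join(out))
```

Execution trace: 'C' (try body) → 'N' (except NameError) → 'B' (finally) → 'H' (after the try/except). Output: CNBH

Answer: CNBH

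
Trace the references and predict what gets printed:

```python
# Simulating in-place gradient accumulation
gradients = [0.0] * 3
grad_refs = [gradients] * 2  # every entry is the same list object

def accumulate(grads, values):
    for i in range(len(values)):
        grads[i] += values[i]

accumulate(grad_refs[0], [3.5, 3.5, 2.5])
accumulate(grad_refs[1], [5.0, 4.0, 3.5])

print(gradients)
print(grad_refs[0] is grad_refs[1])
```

Key concept: gradient accumulation aliasing.
Step by step:
`gradients = [0.0] * 3` → gradients = [0.0, 0.0, 0.0]
`grad_refs = [gradients] * 2` → grad_refs = [[0.0, 0.0, 0.0], [0.0, 0.0, 0.0]]
`accumulate(grad_refs[0], [3.5, 3.5, 2.5])` → gradients = [3.5, 3.5, 2.5]; grad_refs = [[3.5, 3.5, 2.5], [3.5, 3.5, 2.5]]
`accumulate(grad_refs[1], [5.0, 4.0, 3.5])` → gradients = [8.5, 7.5, 6.0]; grad_refs = [[8.5, 7.5, 6.0], [8.5, 7.5, 6.0]]
`print(gradients)` → prints [8.5, 7.5, 6.0]
`print(grad_refs[0] is grad_refs[1])` → prints True

Answer:
[8.5, 7.5, 6.0]
True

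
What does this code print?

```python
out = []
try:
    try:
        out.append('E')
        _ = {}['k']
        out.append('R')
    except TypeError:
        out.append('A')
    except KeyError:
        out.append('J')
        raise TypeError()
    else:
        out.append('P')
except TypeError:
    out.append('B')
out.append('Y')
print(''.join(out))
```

Execution trace: 'E' (try body) → 'J' (except KeyError) → 'B' (outer except TypeError) → 'Y' (after the try/except). Output: EJBY

Answer: EJBY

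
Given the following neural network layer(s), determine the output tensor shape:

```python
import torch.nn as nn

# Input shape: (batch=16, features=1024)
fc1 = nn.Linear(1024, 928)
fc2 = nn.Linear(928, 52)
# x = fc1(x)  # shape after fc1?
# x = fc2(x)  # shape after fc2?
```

Input: (16, 1024) -> after fc1: (16, 928) -> Output: (16, 52)

Answer: (16, 52)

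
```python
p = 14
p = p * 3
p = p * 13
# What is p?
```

Trace:
`p = 14` → p = 14
`p = p * 3` → p = 42
`p = p * 13` → p = 546
So p = 546

Answer: 546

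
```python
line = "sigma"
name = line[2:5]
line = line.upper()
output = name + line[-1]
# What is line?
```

Trace:
`line = "sigma"` → line = 'sigma'
`name = line[2:5]` → name = 'gma'
`line = line.upper()` → line = 'SIGMA'
`output = name + line[-1]` → output = 'gmaA'
So line = 'SIGMA'

Answer: 'SIGMA'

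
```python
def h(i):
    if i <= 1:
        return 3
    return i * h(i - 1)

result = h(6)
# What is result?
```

h(6) = 6 * 5 * 4 * 3 * 2 * 3 = 2160

Answer: 2160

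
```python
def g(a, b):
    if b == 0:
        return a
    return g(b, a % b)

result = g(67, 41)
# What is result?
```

g(67, 41) -> g(41, 26) -> g(26, 15) -> g(15, 11) -> g(11, 4) -> g(4, 3) -> g(3, 1) -> g(1, 0) -> 1

Answer: 1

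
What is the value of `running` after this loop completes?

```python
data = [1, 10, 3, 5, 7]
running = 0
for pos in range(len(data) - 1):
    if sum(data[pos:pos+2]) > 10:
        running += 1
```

Count windows with sum > 10
`running` takes the values: 0 → 1 → 2 → 3

Answer: 3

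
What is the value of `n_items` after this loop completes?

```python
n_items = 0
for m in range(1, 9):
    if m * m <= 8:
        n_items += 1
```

Count numbers where m² ≤ 8
`n_items` takes the values: 0 → 1 → 2

Answer: 2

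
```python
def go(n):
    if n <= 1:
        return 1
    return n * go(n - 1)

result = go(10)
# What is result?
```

go(10) = 10 * 9 * 8 * 7 * 6 * 5 * 4 * 3 * 2 * 1 = 3628800

Answer: 3628800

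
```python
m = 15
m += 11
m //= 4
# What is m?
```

Trace:
`m = 15` → m = 15
`m += 11` → m = 26
`m //= 4` → m = 6
So m = 6

Answer: 6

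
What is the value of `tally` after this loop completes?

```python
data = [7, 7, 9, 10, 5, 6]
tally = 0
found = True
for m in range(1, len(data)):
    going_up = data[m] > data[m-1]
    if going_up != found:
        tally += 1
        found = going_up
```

Count direction changes in [7, 7, 9, 10, 5, 6]
`tally` takes the values: 0 → 1 → 2 → 3 → 4

Answer: 4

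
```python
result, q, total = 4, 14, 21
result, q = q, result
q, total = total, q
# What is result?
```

Trace:
`result, q, total = 4, 14, 21` → result = 4; q = 14; total = 21
`result, q = q, result` → result = 14; q = 4
`q, total = total, q` → q = 21; total = 4
So result = 14

Answer: 14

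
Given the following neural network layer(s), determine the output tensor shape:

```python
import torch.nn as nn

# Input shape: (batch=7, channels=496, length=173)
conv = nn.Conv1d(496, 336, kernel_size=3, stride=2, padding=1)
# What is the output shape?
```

Input: (7, 496, 173) -> Output: (7, 336, 87)

Answer: (7, 336, 87)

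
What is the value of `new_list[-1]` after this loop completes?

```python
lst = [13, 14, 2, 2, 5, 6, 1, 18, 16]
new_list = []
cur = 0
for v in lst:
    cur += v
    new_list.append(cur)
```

Cumulative sum ends at 77
`new_list` takes the values: [] → [13] → [13, 27] → [13, 27, 29] → [13, 27, 29, 31] → [13, 27, 29, 31, 36] → [13, 27, 29, 31, 36, 42] → [13, 27, 29, 31, 36, 42, 43] → [13, 27, 29, 31, 36, 42, 43, 61] → [13, 27, 29, 31, 36, 42, 43, 61, 77]
So `new_list[-1]` = 77

Answer: 77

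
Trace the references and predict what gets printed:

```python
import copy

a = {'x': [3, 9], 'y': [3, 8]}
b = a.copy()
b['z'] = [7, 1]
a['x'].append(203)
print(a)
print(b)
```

Key concept: shallow copy of dict with mutable values.
Step by step:
`a = {'x': [3, 9], 'y': [3, 8]}` → a = {'x': [3, 9], 'y': [3, 8]}
`b = a.copy()` → b = {'x': [3, 9], 'y': [3, 8]}
`b['z'] = [7, 1]` → b = {'x': [3, 9], 'y': [3, 8], 'z': [7, 1]}
`a['x'].append(203)` → a = {'x': [3, 9, 203], 'y': [3, 8]}; b = {'x': [3, 9, 203], 'y': [3, 8], 'z': [7, 1]}
`print(a)` → prints {'x': [3, 9, 203], 'y': [3, 8]}
`print(b)` → prints {'x': [3, 9, 203], 'y': [3, 8], 'z': [7, 1]}

Answer:
{'x': [3, 9, 203], 'y': [3, 8]}
{'x': [3, 9, 203], 'y': [3, 8], 'z': [7, 1]}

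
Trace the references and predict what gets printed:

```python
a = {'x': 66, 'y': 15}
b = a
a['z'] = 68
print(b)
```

Key concept: dict aliasing.
Step by step:
`a = {'x': 66, 'y': 15}` → a = {'x': 66, 'y': 15}
`b = a` → b = {'x': 66, 'y': 15} (same object as a)
`a['z'] = 68` → a = {'x': 66, 'y': 15, 'z': 68} (same object as b); b = {'x': 66, 'y': 15, 'z': 68} (same object as a)
`print(b)` → prints {'x': 66, 'y': 15, 'z': 68}

Answer: {'x': 66, 'y': 15, 'z': 68}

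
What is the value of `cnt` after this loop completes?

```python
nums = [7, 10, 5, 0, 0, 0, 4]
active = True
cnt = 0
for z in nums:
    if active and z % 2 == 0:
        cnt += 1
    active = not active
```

Count even values at even positions
`cnt` takes the values: 0 → 1 → 2

Answer: 2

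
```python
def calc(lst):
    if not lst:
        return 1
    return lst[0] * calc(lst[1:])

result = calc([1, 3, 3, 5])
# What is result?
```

Product over [1, 3, 3, 5] = 1 * 3 * 3 * 5 = 45

Answer: 45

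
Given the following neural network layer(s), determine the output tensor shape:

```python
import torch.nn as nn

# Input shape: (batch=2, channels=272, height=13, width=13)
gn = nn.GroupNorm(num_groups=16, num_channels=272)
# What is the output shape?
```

Input: (2, 272, 13, 13) -> Output: (2, 272, 13, 13)

Answer: (2, 272, 13, 13)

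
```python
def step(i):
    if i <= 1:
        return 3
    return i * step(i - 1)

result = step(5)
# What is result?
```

step(5) = 5 * 4 * 3 * 2 * 3 = 360

Answer: 360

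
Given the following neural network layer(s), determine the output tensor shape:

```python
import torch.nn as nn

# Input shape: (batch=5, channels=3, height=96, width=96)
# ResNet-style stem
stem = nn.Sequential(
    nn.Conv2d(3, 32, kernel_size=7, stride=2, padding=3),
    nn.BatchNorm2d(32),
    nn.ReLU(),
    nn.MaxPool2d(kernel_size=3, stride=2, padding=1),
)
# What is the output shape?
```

Input: (5, 3, 96, 96) -> after Conv2d 7x7 stride=2: (5, 32, 48, 48) -> Output: (5, 32, 24, 24)

Answer: (5, 32, 24, 24)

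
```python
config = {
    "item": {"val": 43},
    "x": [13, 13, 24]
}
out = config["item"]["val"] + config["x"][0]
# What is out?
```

Trace:
`config = { ...` → config = {'item': {'val': 43}, 'x': [13, 13, 24]}
`out = config["item"]["val"] + config["x"][0]` → out = 56
So out = 56

Answer: 56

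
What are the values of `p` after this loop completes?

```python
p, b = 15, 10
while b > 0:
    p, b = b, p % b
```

GCD of 15 and 10
`p` takes the values: 15 → 10 → 5

Answer: 5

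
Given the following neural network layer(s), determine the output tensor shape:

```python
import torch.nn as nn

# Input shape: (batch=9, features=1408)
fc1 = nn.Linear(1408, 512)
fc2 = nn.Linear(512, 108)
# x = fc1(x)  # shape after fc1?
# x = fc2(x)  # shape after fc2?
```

Input: (9, 1408) -> after fc1: (9, 512) -> Output: (9, 108)

Answer: (9, 108)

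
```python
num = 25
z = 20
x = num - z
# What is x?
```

Trace:
`num = 25` → num = 25
`z = 20` → z = 20
`x = num - z` → x = 5
So x = 5

Answer: 5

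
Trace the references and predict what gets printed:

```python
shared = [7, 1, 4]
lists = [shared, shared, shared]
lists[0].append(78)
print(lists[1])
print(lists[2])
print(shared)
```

Key concept: list of same reference.
Step by step:
`shared = [7, 1, 4]` → shared = [7, 1, 4]
`lists = [shared, shared, shared]` → lists = [[7, 1, 4], [7, 1, 4], [7, 1, 4]]
`lists[0].append(78)` → shared = [7, 1, 4, 78]; lists = [[7, 1, 4, 78], [7, 1, 4, 78], [7, 1, 4, 78]]
`print(lists[1])` → prints [7, 1, 4, 78]
`print(lists[2])` → prints [7, 1, 4, 78]
`print(shared)` → prints [7, 1, 4, 78]

Answer:
[7, 1, 4, 78]
[7, 1, 4, 78]
[7, 1, 4, 78]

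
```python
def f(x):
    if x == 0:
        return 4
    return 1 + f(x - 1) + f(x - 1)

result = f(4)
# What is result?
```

f(x) = 1 + 2·f(x-1), f(0)=4. Closed form: (4+1)·2^4 - 1 = 79.

Answer: 79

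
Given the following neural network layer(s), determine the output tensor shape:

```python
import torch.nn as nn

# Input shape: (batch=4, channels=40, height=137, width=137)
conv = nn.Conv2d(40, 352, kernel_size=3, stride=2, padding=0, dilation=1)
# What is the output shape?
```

Input: (4, 40, 137, 137) -> Output: (4, 352, 68, 68)

Answer: (4, 352, 68, 68)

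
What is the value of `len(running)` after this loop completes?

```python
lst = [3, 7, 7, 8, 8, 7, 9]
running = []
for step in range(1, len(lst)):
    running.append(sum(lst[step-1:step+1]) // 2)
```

Number of 2-element averages
`running` takes the values: [] → [5] → [5, 7] → [5, 7, 7] → [5, 7, 7, 8] → [5, 7, 7, 8, 7] → [5, 7, 7, 8, 7, 8]
So `len(running)` = 6

Answer: 6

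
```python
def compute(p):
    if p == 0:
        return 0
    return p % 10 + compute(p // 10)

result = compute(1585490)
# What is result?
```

Sum of digits of 1585490: 0 + 9 + 4 + 5 + 8 + 5 + 1 = 32

Answer: 32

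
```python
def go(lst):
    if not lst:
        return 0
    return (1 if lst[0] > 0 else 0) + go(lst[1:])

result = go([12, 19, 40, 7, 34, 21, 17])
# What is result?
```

Count of positive elements in [12, 19, 40, 7, 34, 21, 17] = 7

Answer: 7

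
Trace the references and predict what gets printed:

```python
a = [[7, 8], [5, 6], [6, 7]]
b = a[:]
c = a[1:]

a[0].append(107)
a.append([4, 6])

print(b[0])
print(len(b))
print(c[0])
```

Key concept: slice with nested mutation.
Step by step:
`a = [[7, 8], [5, 6], [6, 7]]` → a = [[7, 8], [5, 6], [6, 7]]
`b = a[:]` → b = [[7, 8], [5, 6], [6, 7]]
`c = a[1:]` → c = [[5, 6], [6, 7]]
`a[0].append(107)` → a = [[7, 8, 107], [5, 6], [6, 7]]; b = [[7, 8, 107], [5, 6], [6, 7]]
`a.append([4, 6])` → a = [[7, 8, 107], [5, 6], [6, 7], [4, 6]]
`print(b[0])` → prints [7, 8, 107]
`print(len(b))` → prints 3
`print(c[0])` → prints [5, 6]

Answer:
[7, 8, 107]
3
[5, 6]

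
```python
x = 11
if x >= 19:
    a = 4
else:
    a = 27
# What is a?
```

Trace:
`x = 11` → x = 11
`if x >= 19: ...` → x >= 19 is False, take else branch → a = 27
So a = 27

Answer: 27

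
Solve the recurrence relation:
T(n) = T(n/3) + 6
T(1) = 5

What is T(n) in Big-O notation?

Each step divides n by 3 and adds 6. After log_3(n) steps we reach T(1)=5. So T(n) = 6·log_3(n) + 5 = O(log n).

Answer: O(log n)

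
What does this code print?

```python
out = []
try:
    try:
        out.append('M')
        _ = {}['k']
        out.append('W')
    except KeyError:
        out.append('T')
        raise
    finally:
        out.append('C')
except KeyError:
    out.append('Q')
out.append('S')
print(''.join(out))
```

Execution trace: 'M' (inner try body) → 'T' (inner except KeyError) → 'C' (inner finally) → 'Q' (outer except KeyError) → 'S' (after the try/except). Output: MTCQS

Answer: MTCQS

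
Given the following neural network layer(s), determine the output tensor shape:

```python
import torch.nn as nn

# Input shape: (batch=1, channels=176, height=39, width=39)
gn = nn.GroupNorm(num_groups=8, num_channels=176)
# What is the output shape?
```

Input: (1, 176, 39, 39) -> Output: (1, 176, 39, 39)

Answer: (1, 176, 39, 39)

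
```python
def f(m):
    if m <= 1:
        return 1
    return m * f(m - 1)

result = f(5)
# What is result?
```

f(5) = 5 * 4 * 3 * 2 * 1 = 120

Answer: 120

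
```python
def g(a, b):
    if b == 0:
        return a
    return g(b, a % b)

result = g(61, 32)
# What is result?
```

g(61, 32) -> g(32, 29) -> g(29, 3) -> g(3, 2) -> g(2, 1) -> g(1, 0) -> 1

Answer: 1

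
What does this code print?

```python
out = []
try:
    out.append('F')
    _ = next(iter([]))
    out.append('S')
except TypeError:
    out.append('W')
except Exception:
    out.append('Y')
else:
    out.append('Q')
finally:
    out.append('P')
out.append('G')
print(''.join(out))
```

Execution trace: 'F' (try body) → 'Y' (except Exception) → 'P' (finally) → 'G' (after the try/except). Output: FYPG

Answer: FYPG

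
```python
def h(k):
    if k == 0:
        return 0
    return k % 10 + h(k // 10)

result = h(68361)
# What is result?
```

Sum of digits of 68361: 1 + 6 + 3 + 8 + 6 = 24

Answer: 24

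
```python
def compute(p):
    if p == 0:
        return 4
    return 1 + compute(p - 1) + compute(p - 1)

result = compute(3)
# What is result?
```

compute(p) = 1 + 2·compute(p-1), compute(0)=4. Closed form: (4+1)·2^3 - 1 = 39.

Answer: 39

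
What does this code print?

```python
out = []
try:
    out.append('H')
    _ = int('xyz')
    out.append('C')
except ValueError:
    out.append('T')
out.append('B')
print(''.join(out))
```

Execution trace: 'H' (try body) → 'T' (except ValueError) → 'B' (after the try/except). Output: HTB

Answer: HTB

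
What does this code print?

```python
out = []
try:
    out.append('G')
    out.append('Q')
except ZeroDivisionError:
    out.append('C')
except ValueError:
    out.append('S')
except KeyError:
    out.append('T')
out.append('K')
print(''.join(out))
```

Execution trace: 'G' (try body) → 'Q' (try body, no exception) → 'K' (after the try/except). Output: GQK

Answer: GQK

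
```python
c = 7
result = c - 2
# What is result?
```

Trace:
`c = 7` → c = 7
`result = c - 2` → result = 5
So result = 5

Answer: 5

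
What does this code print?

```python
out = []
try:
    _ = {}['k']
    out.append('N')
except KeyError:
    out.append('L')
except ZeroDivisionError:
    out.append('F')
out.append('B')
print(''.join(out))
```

Execution trace: 'L' (except KeyError) → 'B' (after the try/except). Output: LB

Answer: LB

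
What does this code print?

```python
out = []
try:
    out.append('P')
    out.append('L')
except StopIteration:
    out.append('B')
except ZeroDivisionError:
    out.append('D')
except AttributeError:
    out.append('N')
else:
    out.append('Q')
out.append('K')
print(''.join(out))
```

Execution trace: 'P' (try body) → 'L' (try body, no exception) → 'Q' (else) → 'K' (after the try/except). Output: PLQK

Answer: PLQK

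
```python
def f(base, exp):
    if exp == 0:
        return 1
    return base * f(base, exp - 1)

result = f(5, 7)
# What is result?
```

f(5, 7) = 5 * 5 * 5 * 5 * 5 * 5 * 5 = 78125

Answer: 78125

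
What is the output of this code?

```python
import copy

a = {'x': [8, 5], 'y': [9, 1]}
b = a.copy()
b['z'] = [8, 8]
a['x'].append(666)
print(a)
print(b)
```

Key concept: shallow copy of dict with mutable values.
Step by step:
`a = {'x': [8, 5], 'y': [9, 1]}` → a = {'x': [8, 5], 'y': [9, 1]}
`b = a.copy()` → b = {'x': [8, 5], 'y': [9, 1]}
`b['z'] = [8, 8]` → b = {'x': [8, 5], 'y': [9, 1], 'z': [8, 8]}
`a['x'].append(666)` → a = {'x': [8, 5, 666], 'y': [9, 1]}; b = {'x': [8, 5, 666], 'y': [9, 1], 'z': [8, 8]}
`print(a)` → prints {'x': [8, 5, 666], 'y': [9, 1]}
`print(b)` → prints {'x': [8, 5, 666], 'y': [9, 1], 'z': [8, 8]}

Answer:
{'x': [8, 5, 666], 'y': [9, 1]}
{'x': [8, 5, 666], 'y': [9, 1], 'z': [8, 8]}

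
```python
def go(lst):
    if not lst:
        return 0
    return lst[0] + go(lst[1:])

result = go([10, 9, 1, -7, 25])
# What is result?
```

10 + 9 + 1 + (-7) + 25 + 0 = 38

Answer: 38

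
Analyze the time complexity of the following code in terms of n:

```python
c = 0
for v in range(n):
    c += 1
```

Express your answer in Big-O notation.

Each loop level contributes: n. Multiplying the contributions gives O(n).

Answer: O(n)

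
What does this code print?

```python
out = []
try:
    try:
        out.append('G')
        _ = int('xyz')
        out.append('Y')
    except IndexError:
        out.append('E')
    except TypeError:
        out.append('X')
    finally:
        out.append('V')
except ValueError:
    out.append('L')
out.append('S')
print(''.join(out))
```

Execution trace: 'G' (try body) → 'V' (finally) → 'L' (outer except ValueError) → 'S' (after the try/except). Output: GVLS

Answer: GVLS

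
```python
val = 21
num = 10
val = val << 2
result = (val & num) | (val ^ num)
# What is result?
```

Trace:
`val = 21` → val = 21
`num = 10` → num = 10
`val = val << 2` → val = 84
`result = (val & num) | (val ^ num)` → result = 94
So result = 94

Answer: 94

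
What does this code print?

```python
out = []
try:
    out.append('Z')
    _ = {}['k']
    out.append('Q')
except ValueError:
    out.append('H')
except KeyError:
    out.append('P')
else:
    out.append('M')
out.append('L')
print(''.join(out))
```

Execution trace: 'Z' (try body) → 'P' (except KeyError) → 'L' (after the try/except). Output: ZPL

Answer: ZPL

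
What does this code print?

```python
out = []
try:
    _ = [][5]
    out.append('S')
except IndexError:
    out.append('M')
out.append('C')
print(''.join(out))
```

Execution trace: 'M' (except IndexError) → 'C' (after the try/except). Output: MC

Answer: MC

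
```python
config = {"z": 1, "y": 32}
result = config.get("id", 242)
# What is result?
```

Trace:
`config = {"z": 1, "y": 32}` → config = {'z': 1, 'y': 32}
`result = config.get("id", 242)` → result = 242
So result = 242

Answer: 242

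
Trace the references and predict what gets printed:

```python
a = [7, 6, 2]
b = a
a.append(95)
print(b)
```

Key concept: basic list aliasing.
Step by step:
`a = [7, 6, 2]` → a = [7, 6, 2]
`b = a` → b = [7, 6, 2] (same object as a)
`a.append(95)` → a = [7, 6, 2, 95] (same object as b); b = [7, 6, 2, 95] (same object as a)
`print(b)` → prints [7, 6, 2, 95]

Answer: [7, 6, 2, 95]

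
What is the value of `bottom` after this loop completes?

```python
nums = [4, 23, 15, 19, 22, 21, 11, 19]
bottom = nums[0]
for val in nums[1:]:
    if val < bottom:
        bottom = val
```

Minimum of [4, 23, 15, 19, 22, 21, 11, 19]
`bottom` takes the values: 4

Answer: 4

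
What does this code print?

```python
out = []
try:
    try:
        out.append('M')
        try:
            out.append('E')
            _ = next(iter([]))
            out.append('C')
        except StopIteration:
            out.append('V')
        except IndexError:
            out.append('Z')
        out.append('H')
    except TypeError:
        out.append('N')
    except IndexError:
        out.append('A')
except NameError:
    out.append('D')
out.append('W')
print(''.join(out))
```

Execution trace: 'M' (try body) → 'E' (inner try body) → 'V' (inner except StopIteration) → 'H' (try body, no exception) → 'W' (after the try/except). Output: MEVHW

Answer: MEVHW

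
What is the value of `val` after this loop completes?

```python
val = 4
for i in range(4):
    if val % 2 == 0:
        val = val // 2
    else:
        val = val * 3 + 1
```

Collatz-style transformation from 4
`val` takes the values: 4 → 2 → 1 → 4 → 2

Answer: 2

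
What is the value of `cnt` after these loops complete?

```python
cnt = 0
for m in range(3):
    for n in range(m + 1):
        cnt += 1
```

Triangle: 1 + 2 + ... + 3
`cnt` takes the values: 0 → 1 → 2 → 3 → 4 → 5 → 6

Answer: 6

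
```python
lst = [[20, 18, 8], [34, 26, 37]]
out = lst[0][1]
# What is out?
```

Trace:
`lst = [[20, 18, 8], [34, 26, 37]]` → lst = [[20, 18, 8], [34, 26, 37]]
`out = lst[0][1]` → out = 18
So out = 18

Answer: 18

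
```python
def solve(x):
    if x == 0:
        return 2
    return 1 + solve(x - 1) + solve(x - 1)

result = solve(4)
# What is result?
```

solve(x) = 1 + 2·solve(x-1), solve(0)=2. Closed form: (2+1)·2^4 - 1 = 47.

Answer: 47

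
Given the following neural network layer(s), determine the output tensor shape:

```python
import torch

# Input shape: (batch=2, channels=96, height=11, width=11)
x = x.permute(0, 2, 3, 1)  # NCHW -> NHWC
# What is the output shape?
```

Input: (2, 96, 11, 11) -> Output: (2, 11, 11, 96)

Answer: (2, 11, 11, 96)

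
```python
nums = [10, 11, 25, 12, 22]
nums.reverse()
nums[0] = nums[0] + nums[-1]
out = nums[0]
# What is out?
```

Trace:
`nums = [10, 11, 25, 12, 22]` → nums = [10, 11, 25, 12, 22]
`nums.reverse()` → nums = [22, 12, 25, 11, 10]
`nums[0] = nums[0] + nums[-1]` → nums = [32, 12, 25, 11, 10]
`out = nums[0]` → out = 32
So out = 32

Answer: 32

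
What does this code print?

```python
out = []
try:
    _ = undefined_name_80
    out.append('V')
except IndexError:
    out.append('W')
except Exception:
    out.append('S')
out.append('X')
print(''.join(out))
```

Execution trace: 'S' (except Exception) → 'X' (after the try/except). Output: SX

Answer: SX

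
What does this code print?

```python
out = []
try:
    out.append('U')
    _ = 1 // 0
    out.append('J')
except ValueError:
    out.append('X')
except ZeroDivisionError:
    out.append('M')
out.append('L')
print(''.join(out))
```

Execution trace: 'U' (try body) → 'M' (except ZeroDivisionError) → 'L' (after the try/except). Output: UML

Answer: UML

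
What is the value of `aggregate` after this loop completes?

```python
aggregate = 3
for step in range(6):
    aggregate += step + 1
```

Start at 3, add 1 to 6 = 24
`aggregate` takes the values: 3 → 4 → 6 → 9 → 13 → 18 → 24

Answer: 24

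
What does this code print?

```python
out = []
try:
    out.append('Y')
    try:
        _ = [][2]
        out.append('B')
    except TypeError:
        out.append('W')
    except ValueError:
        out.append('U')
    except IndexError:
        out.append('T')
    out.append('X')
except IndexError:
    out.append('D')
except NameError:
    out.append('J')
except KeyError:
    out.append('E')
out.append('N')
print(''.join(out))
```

Execution trace: 'Y' (try body) → 'T' (inner except IndexError) → 'X' (try body, no exception) → 'N' (after the try/except). Output: YTXN

Answer: YTXN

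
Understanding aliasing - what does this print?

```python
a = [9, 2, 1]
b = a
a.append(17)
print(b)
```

Key concept: basic list aliasing.
Step by step:
`a = [9, 2, 1]` → a = [9, 2, 1]
`b = a` → b = [9, 2, 1] (same object as a)
`a.append(17)` → a = [9, 2, 1, 17] (same object as b); b = [9, 2, 1, 17] (same object as a)
`print(b)` → prints [9, 2, 1, 17]

Answer: [9, 2, 1, 17]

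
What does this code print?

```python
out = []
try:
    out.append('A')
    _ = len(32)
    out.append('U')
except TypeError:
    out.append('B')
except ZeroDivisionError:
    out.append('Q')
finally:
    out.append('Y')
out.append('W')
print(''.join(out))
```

Execution trace: 'A' (try body) → 'B' (except TypeError) → 'Y' (finally) → 'W' (after the try/except). Output: ABYW

Answer: ABYW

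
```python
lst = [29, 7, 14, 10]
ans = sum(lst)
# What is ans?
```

Trace:
`lst = [29, 7, 14, 10]` → lst = [29, 7, 14, 10]
`ans = sum(lst)` → ans = 60
So ans = 60

Answer: 60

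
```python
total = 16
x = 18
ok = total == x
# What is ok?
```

Trace:
`total = 16` → total = 16
`x = 18` → x = 18
`ok = total == x` → ok = False
So ok = False

Answer: False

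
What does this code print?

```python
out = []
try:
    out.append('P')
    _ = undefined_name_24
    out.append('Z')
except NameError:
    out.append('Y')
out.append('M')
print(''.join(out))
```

Execution trace: 'P' (try body) → 'Y' (except NameError) → 'M' (after the try/except). Output: PYM

Answer: PYM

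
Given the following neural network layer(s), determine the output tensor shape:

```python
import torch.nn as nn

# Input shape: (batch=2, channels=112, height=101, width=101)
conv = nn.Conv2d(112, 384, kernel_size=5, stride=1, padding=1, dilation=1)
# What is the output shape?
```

Input: (2, 112, 101, 101) -> Output: (2, 384, 99, 99)

Answer: (2, 384, 99, 99)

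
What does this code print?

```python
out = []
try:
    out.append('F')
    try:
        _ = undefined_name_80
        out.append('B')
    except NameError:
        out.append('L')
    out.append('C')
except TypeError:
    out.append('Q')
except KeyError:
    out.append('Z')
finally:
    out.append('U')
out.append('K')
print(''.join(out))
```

Execution trace: 'F' (try body) → 'L' (inner except NameError) → 'C' (try body, no exception) → 'U' (finally) → 'K' (after the try/except). Output: FLCUK

Answer: FLCUK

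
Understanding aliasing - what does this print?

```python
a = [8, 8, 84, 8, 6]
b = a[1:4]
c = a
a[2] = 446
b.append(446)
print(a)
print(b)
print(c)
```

Key concept: slice vs alias.
Step by step:
`a = [8, 8, 84, 8, 6]` → a = [8, 8, 84, 8, 6]
`b = a[1:4]` → b = [8, 84, 8]
`c = a` → c = [8, 8, 84, 8, 6] (same object as a)
`a[2] = 446` → a = [8, 8, 446, 8, 6] (same object as c); c = [8, 8, 446, 8, 6] (same object as a)
`b.append(446)` → b = [8, 84, 8, 446]
`print(a)` → prints [8, 8, 446, 8, 6]
`print(b)` → prints [8, 84, 8, 446]
`print(c)` → prints [8, 8, 446, 8, 6]

Answer:
[8, 8, 446, 8, 6]
[8, 84, 8, 446]
[8, 8, 446, 8, 6]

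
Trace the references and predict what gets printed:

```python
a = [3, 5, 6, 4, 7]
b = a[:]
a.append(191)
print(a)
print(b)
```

Key concept: slice [:] creates copy.
Step by step:
`a = [3, 5, 6, 4, 7]` → a = [3, 5, 6, 4, 7]
`b = a[:]` → b = [3, 5, 6, 4, 7]
`a.append(191)` → a = [3, 5, 6, 4, 7, 191]
`print(a)` → prints [3, 5, 6, 4, 7, 191]
`print(b)` → prints [3, 5, 6, 4, 7]

Answer:
[3, 5, 6, 4, 7, 191]
[3, 5, 6, 4, 7]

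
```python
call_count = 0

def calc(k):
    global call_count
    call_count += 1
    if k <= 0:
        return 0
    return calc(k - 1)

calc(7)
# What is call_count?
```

Linear recursion stepping by 1: 8 calls from k=7 down to ≤0.

Answer: 8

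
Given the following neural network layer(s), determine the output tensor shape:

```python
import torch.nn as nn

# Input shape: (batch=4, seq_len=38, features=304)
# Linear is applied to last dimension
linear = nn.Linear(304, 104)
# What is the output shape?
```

Input: (4, 38, 304) -> Output: (4, 38, 104)

Answer: (4, 38, 104)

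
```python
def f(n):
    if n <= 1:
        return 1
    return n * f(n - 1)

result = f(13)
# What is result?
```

f(13) = 13 * 12 * 11 * 10 * 9 * 8 * 7 * 6 * 5 * 4 * 3 * 2 * 1 = 6227020800

Answer: 6227020800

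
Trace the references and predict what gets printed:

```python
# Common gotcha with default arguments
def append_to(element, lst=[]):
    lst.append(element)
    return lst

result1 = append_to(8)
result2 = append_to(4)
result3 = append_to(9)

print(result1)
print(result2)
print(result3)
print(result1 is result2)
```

Key concept: mutable default argument gotcha.
Step by step:
`result1 = append_to(8)` → result1 = [8]
`result2 = append_to(4)` → result1 = [8, 4] (same object as result2); result2 = [8, 4] (same object as result1)
`result3 = append_to(9)` → result1 = [8, 4, 9] (same object as result2, result3); result2 = [8, 4, 9] (same object as result1, result3); result3 = [8, 4, 9] (same object as result1, result2)
`print(result1)` → prints [8, 4, 9]
`print(result2)` → prints [8, 4, 9]
`print(result3)` → prints [8, 4, 9]
`print(result1 is result2)` → prints True

Answer:
[8, 4, 9]
[8, 4, 9]
[8, 4, 9]
True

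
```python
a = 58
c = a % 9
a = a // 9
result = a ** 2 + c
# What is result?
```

Trace:
`a = 58` → a = 58
`c = a % 9` → c = 4
`a = a // 9` → a = 6
`result = a ** 2 + c` → result = 40
So result = 40

Answer: 40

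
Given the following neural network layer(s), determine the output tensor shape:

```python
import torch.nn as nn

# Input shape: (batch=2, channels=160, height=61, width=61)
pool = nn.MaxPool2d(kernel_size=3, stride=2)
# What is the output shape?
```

Input: (2, 160, 61, 61) -> Output: (2, 160, 30, 30)

Answer: (2, 160, 30, 30)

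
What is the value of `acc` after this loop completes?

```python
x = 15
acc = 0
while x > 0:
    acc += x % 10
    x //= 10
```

Sum digits of 15
`acc` takes the values: 0 → 5 → 6

Answer: 6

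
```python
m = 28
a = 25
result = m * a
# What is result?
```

Trace:
`m = 28` → m = 28
`a = 25` → a = 25
`result = m * a` → result = 700
So result = 700

Answer: 700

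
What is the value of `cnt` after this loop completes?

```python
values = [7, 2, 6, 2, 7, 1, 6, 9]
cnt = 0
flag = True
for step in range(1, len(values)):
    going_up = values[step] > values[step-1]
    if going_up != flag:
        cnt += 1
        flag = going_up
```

Count direction changes in [7, 2, 6, 2, 7, 1, 6, 9]
`cnt` takes the values: 0 → 1 → 2 → 3 → 4 → 5 → 6

Answer: 6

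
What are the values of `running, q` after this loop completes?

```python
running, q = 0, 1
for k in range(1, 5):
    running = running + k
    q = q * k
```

Sum and factorial of 1 to 4
`running, q` takes the values: (0, 1) → (1, 1) → (3, 1) → (3, 2) → (6, 2) → (6, 6) → (10, 6) → (10, 24)

Answer: 10, 24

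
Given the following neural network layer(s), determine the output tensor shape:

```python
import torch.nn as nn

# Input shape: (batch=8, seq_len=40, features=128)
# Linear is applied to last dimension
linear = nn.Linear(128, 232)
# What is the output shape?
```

Input: (8, 40, 128) -> Output: (8, 40, 232)

Answer: (8, 40, 232)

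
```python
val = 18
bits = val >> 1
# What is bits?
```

Trace:
`val = 18` → val = 18
`bits = val >> 1` → bits = 9
So bits = 9

Answer: 9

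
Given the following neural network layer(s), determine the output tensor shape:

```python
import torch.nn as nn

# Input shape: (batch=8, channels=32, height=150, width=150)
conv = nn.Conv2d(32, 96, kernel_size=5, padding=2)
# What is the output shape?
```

Input: (8, 32, 150, 150) -> Output: (8, 96, 150, 150)

Answer: (8, 96, 150, 150)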